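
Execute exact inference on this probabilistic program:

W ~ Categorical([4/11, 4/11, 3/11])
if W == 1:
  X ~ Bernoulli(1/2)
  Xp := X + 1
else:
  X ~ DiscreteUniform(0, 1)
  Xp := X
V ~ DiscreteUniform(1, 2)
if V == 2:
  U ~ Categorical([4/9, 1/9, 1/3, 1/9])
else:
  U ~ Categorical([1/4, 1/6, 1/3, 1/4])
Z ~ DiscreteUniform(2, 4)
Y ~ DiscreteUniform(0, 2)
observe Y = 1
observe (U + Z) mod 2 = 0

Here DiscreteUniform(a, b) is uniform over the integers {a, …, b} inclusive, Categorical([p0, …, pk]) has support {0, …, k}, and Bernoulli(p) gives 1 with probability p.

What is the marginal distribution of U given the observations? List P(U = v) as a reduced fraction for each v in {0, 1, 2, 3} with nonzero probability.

Enumerate traces; 72 have nonzero weight after conditioning:
  (W=0, X=0, V=1, U=0, Z=2, Y=1) weight 1/396
  (W=0, X=0, V=1, U=0, Z=4, Y=1) weight 1/396
  (W=0, X=0, V=1, U=1, Z=3, Y=1) weight 1/594
  (W=0, X=0, V=1, U=2, Z=2, Y=1) weight 1/297
  (W=0, X=0, V=1, U=2, Z=4, Y=1) weight 1/297
  (W=0, X=0, V=1, U=3, Z=3, Y=1) weight 1/396
  (W=0, X=0, V=2, U=0, Z=2, Y=1) weight 4/891
  (W=0, X=0, V=2, U=0, Z=4, Y=1) weight 4/891
  … 64 more
Group by U:
  weight(U=0) = 25/324
  weight(U=1) = 5/324
  weight(U=2) = 2/27
  weight(U=3) = 13/648
Total weight = 25/324 + 5/324 + 2/27 + 13/648 = 121/648
P(U=0 | obs) = 25/324 / 121/648 = 50/121
P(U=1 | obs) = 5/324 / 121/648 = 10/121
P(U=2 | obs) = 2/27 / 121/648 = 48/121
P(U=3 | obs) = 13/648 / 121/648 = 13/121

P(U=0) = 50/121, P(U=1) = 10/121, P(U=2) = 48/121, P(U=3) = 13/121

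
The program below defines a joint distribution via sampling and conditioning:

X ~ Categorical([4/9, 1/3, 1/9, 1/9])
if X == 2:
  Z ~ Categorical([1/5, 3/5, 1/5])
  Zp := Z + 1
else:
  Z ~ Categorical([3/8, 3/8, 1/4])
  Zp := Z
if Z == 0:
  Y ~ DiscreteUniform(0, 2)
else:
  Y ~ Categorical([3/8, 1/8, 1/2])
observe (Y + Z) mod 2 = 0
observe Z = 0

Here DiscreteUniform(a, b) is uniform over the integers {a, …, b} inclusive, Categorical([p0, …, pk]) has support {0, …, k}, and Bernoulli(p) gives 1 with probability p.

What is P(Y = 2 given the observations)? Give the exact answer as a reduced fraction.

Enumerate traces; 8 have nonzero weight after conditioning:
  (X=0, Z=0, Y=0) weight 1/18
  (X=0, Z=0, Y=2) weight 1/18
  (X=1, Z=0, Y=0) weight 1/24
  (X=1, Z=0, Y=2) weight 1/24
  (X=2, Z=0, Y=0) weight 1/135
  (X=2, Z=0, Y=2) weight 1/135
  (X=3, Z=0, Y=0) weight 1/72
  (X=3, Z=0, Y=2) weight 1/72
Group by Y:
  weight(Y=0) = 16/135
  weight(Y=2) = 16/135
Total weight = 16/135 + 16/135 = 32/135
P(Y=0 | obs) = 16/135 / 32/135 = 1/2
P(Y=2 | obs) = 16/135 / 32/135 = 1/2

P(Y = 2 | obs) = 1/2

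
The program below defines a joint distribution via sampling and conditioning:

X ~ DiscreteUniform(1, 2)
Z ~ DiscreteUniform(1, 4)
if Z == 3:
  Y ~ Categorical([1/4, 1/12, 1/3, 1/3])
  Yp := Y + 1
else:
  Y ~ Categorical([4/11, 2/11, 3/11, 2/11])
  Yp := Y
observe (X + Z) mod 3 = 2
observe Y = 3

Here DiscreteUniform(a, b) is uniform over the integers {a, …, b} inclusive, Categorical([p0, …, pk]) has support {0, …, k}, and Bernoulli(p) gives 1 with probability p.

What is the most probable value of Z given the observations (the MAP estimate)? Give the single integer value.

argmax_v P(Z = v | obs) = 3

Enumerate traces; 3 have nonzero weight after conditioning:
  (X=1, Z=1, Y=3) weight 1/44
  (X=1, Z=4, Y=3) weight 1/44
  (X=2, Z=3, Y=3) weight 1/24
Group by Z:
  weight(Z=1) = 1/44
  weight(Z=3) = 1/24
  weight(Z=4) = 1/44
Total weight = 1/44 + 1/24 + 1/44 = 23/264
P(Z=1 | obs) = 1/44 / 23/264 = 6/23
P(Z=3 | obs) = 1/24 / 23/264 = 11/23
P(Z=4 | obs) = 1/44 / 23/264 = 6/23
argmax = 3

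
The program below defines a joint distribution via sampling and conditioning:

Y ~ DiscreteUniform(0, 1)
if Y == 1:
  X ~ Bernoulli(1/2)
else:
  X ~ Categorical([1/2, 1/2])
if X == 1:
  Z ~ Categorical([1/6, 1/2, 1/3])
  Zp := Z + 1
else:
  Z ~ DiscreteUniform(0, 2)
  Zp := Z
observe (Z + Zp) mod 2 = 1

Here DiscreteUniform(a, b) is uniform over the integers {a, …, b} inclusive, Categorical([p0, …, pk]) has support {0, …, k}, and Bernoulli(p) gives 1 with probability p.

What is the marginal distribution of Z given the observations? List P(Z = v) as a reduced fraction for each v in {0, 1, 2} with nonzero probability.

Enumerate traces; 6 have nonzero weight after conditioning:
  (Y=0, X=1, Z=0) weight 1/24
  (Y=0, X=1, Z=1) weight 1/8
  (Y=0, X=1, Z=2) weight 1/12
  (Y=1, X=1, Z=0) weight 1/24
  (Y=1, X=1, Z=1) weight 1/8
  (Y=1, X=1, Z=2) weight 1/12
Group by Z:
  weight(Z=0) = 1/12
  weight(Z=1) = 1/4
  weight(Z=2) = 1/6
Total weight = 1/12 + 1/4 + 1/6 = 1/2
P(Z=0 | obs) = 1/12 / 1/2 = 1/6
P(Z=1 | obs) = 1/4 / 1/2 = 1/2
P(Z=2 | obs) = 1/6 / 1/2 = 1/3

P(Z=0) = 1/6, P(Z=1) = 1/2, P(Z=2) = 1/3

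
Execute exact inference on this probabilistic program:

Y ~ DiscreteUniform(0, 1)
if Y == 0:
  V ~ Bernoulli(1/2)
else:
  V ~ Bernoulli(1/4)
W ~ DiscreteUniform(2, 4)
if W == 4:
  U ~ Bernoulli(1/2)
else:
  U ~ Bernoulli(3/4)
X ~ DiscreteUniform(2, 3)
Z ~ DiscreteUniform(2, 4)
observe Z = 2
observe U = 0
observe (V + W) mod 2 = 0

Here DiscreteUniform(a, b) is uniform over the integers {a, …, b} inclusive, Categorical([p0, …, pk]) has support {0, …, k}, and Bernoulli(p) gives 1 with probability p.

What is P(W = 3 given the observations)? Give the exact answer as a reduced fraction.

P(W = 3 | obs) = 1/6

Enumerate traces; 12 have nonzero weight after conditioning:
  (Y=0, V=0, W=2, U=0, X=2, Z=2) weight 1/288
  (Y=0, V=0, W=2, U=0, X=3, Z=2) weight 1/288
  (Y=0, V=0, W=4, U=0, X=2, Z=2) weight 1/144
  (Y=0, V=0, W=4, U=0, X=3, Z=2) weight 1/144
  (Y=0, V=1, W=3, U=0, X=2, Z=2) weight 1/288
  (Y=0, V=1, W=3, U=0, X=3, Z=2) weight 1/288
  (Y=1, V=0, W=2, U=0, X=2, Z=2) weight 1/192
  (Y=1, V=0, W=2, U=0, X=3, Z=2) weight 1/192
  … 4 more
Group by W:
  weight(W=2) = 5/288
  weight(W=3) = 1/96
  weight(W=4) = 5/144
Total weight = 5/288 + 1/96 + 5/144 = 1/16
P(W=2 | obs) = 5/288 / 1/16 = 5/18
P(W=3 | obs) = 1/96 / 1/16 = 1/6
P(W=4 | obs) = 5/144 / 1/16 = 5/9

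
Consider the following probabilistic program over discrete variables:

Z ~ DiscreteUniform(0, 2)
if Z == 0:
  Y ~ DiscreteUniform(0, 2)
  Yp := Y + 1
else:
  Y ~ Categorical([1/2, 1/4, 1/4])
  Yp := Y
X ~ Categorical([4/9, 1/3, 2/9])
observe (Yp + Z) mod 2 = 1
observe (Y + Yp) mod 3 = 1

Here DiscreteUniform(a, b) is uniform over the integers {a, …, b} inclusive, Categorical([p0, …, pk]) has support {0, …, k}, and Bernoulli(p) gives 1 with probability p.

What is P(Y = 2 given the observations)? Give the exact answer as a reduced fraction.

Enumerate traces; 6 have nonzero weight after conditioning:
  (Z=0, Y=0, X=0) weight 4/81
  (Z=0, Y=0, X=1) weight 1/27
  (Z=0, Y=0, X=2) weight 2/81
  (Z=1, Y=2, X=0) weight 1/27
  (Z=1, Y=2, X=1) weight 1/36
  (Z=1, Y=2, X=2) weight 1/54
Group by Y:
  weight(Y=0) = 1/9
  weight(Y=2) = 1/12
Total weight = 1/9 + 1/12 = 7/36
P(Y=0 | obs) = 1/9 / 7/36 = 4/7
P(Y=2 | obs) = 1/12 / 7/36 = 3/7

P(Y = 2 | obs) = 3/7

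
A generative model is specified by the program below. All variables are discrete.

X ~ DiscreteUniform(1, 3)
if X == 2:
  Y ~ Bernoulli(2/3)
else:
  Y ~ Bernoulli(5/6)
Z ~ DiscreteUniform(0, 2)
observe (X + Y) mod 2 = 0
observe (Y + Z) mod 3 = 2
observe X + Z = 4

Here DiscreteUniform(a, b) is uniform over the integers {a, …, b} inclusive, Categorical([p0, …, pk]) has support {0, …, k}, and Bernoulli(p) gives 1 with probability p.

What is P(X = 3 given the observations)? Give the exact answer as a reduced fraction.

Enumerate traces; 2 have nonzero weight after conditioning:
  (X=2, Y=0, Z=2) weight 1/27
  (X=3, Y=1, Z=1) weight 5/54
Group by X:
  weight(X=2) = 1/27
  weight(X=3) = 5/54
Total weight = 1/27 + 5/54 = 7/54
P(X=2 | obs) = 1/27 / 7/54 = 2/7
P(X=3 | obs) = 5/54 / 7/54 = 5/7

P(X = 3 | obs) = 5/7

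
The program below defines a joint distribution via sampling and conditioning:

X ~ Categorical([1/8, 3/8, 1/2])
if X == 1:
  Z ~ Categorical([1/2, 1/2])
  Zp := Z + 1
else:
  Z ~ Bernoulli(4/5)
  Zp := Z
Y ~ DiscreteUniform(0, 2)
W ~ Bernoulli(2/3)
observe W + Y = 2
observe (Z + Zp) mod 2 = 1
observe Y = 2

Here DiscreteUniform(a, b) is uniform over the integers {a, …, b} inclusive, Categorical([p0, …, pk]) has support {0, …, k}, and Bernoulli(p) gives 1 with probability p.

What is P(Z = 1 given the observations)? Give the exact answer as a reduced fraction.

P(Z = 1 | obs) = 1/2

Enumerate traces; 2 have nonzero weight after conditioning:
  (X=1, Z=0, Y=2, W=0) weight 1/48
  (X=1, Z=1, Y=2, W=0) weight 1/48
Group by Z:
  weight(Z=0) = 1/48
  weight(Z=1) = 1/48
Total weight = 1/48 + 1/48 = 1/24
P(Z=0 | obs) = 1/48 / 1/24 = 1/2
P(Z=1 | obs) = 1/48 / 1/24 = 1/2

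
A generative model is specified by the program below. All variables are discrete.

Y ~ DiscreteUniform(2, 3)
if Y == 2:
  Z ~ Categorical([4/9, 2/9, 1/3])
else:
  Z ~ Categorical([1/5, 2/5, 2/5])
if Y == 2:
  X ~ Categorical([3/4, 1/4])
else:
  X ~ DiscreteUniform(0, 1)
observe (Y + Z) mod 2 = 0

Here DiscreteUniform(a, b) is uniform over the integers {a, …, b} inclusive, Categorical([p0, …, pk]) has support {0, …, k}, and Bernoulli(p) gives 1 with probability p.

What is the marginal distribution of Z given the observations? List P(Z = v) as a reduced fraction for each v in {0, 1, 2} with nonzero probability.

P(Z=0) = 20/53, P(Z=1) = 18/53, P(Z=2) = 15/53

Enumerate traces; 6 have nonzero weight after conditioning:
  (Y=2, Z=0, X=0) weight 1/6
  (Y=2, Z=0, X=1) weight 1/18
  (Y=2, Z=2, X=0) weight 1/8
  (Y=2, Z=2, X=1) weight 1/24
  (Y=3, Z=1, X=0) weight 1/10
  (Y=3, Z=1, X=1) weight 1/10
Group by Z:
  weight(Z=0) = 2/9
  weight(Z=1) = 1/5
  weight(Z=2) = 1/6
Total weight = 2/9 + 1/5 + 1/6 = 53/90
P(Z=0 | obs) = 2/9 / 53/90 = 20/53
P(Z=1 | obs) = 1/5 / 53/90 = 18/53
P(Z=2 | obs) = 1/6 / 53/90 = 15/53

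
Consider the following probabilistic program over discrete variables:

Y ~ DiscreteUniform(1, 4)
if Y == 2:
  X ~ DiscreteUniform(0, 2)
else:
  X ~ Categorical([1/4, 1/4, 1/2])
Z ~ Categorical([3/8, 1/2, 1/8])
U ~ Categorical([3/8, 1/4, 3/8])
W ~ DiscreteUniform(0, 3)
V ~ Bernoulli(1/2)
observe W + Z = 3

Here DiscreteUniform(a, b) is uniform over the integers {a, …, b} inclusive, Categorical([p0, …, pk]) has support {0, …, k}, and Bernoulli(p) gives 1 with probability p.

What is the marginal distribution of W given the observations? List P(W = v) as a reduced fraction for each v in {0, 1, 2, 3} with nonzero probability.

Enumerate traces; 216 have nonzero weight after conditioning:
  (Y=1, X=0, Z=0, U=0, W=3, V=0) weight 9/8192
  (Y=1, X=0, Z=0, U=0, W=3, V=1) weight 9/8192
  (Y=1, X=0, Z=0, U=1, W=3, V=0) weight 3/4096
  (Y=1, X=0, Z=0, U=1, W=3, V=1) weight 3/4096
  (Y=1, X=0, Z=0, U=2, W=3, V=0) weight 9/8192
  (Y=1, X=0, Z=0, U=2, W=3, V=1) weight 9/8192
  (Y=1, X=0, Z=1, U=0, W=2, V=0) weight 3/2048
  (Y=1, X=0, Z=1, U=0, W=2, V=1) weight 3/2048
  (Y=1, X=0, Z=2, U=0, W=1, V=0) weight 3/8192
  … 207 more
Group by W:
  weight(W=1) = 1/32
  weight(W=2) = 1/8
  weight(W=3) = 3/32
Total weight = 1/32 + 1/8 + 3/32 = 1/4
P(W=1 | obs) = 1/32 / 1/4 = 1/8
P(W=2 | obs) = 1/8 / 1/4 = 1/2
P(W=3 | obs) = 3/32 / 1/4 = 3/8

P(W=1) = 1/8, P(W=2) = 1/2, P(W=3) = 3/8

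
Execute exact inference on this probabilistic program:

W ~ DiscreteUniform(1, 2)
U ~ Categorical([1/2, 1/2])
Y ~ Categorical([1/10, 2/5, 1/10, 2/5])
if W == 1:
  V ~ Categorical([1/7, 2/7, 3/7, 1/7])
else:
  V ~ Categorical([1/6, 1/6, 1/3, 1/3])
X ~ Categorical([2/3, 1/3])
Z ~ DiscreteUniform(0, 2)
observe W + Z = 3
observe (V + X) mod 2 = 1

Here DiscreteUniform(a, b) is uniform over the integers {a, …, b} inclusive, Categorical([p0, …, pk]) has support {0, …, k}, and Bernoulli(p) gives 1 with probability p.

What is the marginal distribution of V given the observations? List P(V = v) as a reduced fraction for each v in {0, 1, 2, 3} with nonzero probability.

P(V=0) = 13/123, P(V=1) = 38/123, P(V=2) = 32/123, P(V=3) = 40/123

Enumerate traces; 64 have nonzero weight after conditioning:
  (W=1, U=0, Y=0, V=0, X=1, Z=2) weight 1/2520
  (W=1, U=0, Y=0, V=1, X=0, Z=2) weight 1/630
  (W=1, U=0, Y=0, V=2, X=1, Z=2) weight 1/840
  (W=1, U=0, Y=0, V=3, X=0, Z=2) weight 1/1260
  (W=1, U=0, Y=1, V=0, X=1, Z=2) weight 1/630
  (W=1, U=0, Y=1, V=1, X=0, Z=2) weight 2/315
  (W=1, U=0, Y=1, V=2, X=1, Z=2) weight 1/210
  (W=1, U=0, Y=1, V=3, X=0, Z=2) weight 1/315
  … 56 more
Group by V:
  weight(V=0) = 13/756
  weight(V=1) = 19/378
  weight(V=2) = 8/189
  weight(V=3) = 10/189
Total weight = 13/756 + 19/378 + 8/189 + 10/189 = 41/252
P(V=0 | obs) = 13/756 / 41/252 = 13/123
P(V=1 | obs) = 19/378 / 41/252 = 38/123
P(V=2 | obs) = 8/189 / 41/252 = 32/123
P(V=3 | obs) = 10/189 / 41/252 = 40/123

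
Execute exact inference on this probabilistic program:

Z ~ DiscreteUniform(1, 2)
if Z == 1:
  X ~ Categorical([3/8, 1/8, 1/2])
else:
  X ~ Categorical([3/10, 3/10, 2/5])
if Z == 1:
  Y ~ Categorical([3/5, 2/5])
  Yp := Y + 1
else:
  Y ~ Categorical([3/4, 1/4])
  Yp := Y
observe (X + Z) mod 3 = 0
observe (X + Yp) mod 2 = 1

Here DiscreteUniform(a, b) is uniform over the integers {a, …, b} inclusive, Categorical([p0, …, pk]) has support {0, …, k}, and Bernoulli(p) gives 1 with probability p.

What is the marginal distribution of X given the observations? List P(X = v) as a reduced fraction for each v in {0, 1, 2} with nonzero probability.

Enumerate traces; 2 have nonzero weight after conditioning:
  (Z=1, X=2, Y=0) weight 3/20
  (Z=2, X=1, Y=0) weight 9/80
Group by X:
  weight(X=1) = 9/80
  weight(X=2) = 3/20
Total weight = 9/80 + 3/20 = 21/80
P(X=1 | obs) = 9/80 / 21/80 = 3/7
P(X=2 | obs) = 3/20 / 21/80 = 4/7

P(X=1) = 3/7, P(X=2) = 4/7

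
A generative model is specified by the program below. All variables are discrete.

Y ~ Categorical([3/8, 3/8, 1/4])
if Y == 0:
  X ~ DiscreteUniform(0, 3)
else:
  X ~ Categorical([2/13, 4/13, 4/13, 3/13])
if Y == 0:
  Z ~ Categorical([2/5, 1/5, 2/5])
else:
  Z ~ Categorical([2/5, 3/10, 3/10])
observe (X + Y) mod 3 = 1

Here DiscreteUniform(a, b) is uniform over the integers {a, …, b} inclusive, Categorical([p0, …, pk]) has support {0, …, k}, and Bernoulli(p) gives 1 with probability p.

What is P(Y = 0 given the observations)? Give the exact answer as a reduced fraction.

P(Y = 0 | obs) = 39/131

Enumerate traces; 12 have nonzero weight after conditioning:
  (Y=0, X=1, Z=0) weight 3/80
  (Y=0, X=1, Z=1) weight 3/160
  (Y=0, X=1, Z=2) weight 3/80
  (Y=1, X=0, Z=0) weight 3/130
  (Y=1, X=0, Z=1) weight 9/520
  (Y=1, X=0, Z=2) weight 9/520
  (Y=1, X=3, Z=0) weight 9/260
  (Y=1, X=3, Z=1) weight 27/1040
  (Y=2, X=2, Z=0) weight 2/65
  … 3 more
Group by Y:
  weight(Y=0) = 3/32
  weight(Y=1) = 15/104
  weight(Y=2) = 1/13
Total weight = 3/32 + 15/104 + 1/13 = 131/416
P(Y=0 | obs) = 3/32 / 131/416 = 39/131
P(Y=1 | obs) = 15/104 / 131/416 = 60/131
P(Y=2 | obs) = 1/13 / 131/416 = 32/131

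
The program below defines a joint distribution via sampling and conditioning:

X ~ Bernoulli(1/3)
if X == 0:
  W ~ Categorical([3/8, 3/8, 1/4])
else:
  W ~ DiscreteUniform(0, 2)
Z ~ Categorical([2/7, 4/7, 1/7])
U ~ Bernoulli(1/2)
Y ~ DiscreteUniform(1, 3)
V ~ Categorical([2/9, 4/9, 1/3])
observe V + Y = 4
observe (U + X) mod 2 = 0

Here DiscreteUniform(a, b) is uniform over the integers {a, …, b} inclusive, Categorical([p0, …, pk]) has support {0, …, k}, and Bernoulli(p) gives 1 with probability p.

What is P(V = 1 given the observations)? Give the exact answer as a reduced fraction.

P(V = 1 | obs) = 4/7

Enumerate traces; 36 have nonzero weight after conditioning:
  (X=0, W=0, Z=0, U=0, Y=2, V=2) weight 1/252
  (X=0, W=0, Z=0, U=0, Y=3, V=1) weight 1/189
  (X=0, W=0, Z=1, U=0, Y=2, V=2) weight 1/126
  (X=0, W=0, Z=1, U=0, Y=3, V=1) weight 2/189
  (X=0, W=0, Z=2, U=0, Y=2, V=2) weight 1/504
  (X=0, W=0, Z=2, U=0, Y=3, V=1) weight 1/378
  (X=0, W=1, Z=0, U=0, Y=2, V=2) weight 1/252
  (X=0, W=1, Z=0, U=0, Y=3, V=1) weight 1/189
  … 28 more
Group by V:
  weight(V=1) = 2/27
  weight(V=2) = 1/18
Total weight = 2/27 + 1/18 = 7/54
P(V=1 | obs) = 2/27 / 7/54 = 4/7
P(V=2 | obs) = 1/18 / 7/54 = 3/7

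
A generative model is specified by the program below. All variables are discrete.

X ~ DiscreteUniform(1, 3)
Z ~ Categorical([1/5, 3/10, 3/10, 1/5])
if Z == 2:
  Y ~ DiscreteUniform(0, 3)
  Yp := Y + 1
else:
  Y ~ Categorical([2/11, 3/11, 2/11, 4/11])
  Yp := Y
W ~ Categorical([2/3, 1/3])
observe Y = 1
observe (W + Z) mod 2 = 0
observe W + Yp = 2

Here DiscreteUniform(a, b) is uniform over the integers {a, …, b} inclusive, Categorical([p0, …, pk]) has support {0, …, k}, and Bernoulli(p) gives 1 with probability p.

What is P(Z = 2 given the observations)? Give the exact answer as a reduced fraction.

Enumerate traces; 9 have nonzero weight after conditioning:
  (X=1, Z=1, Y=1, W=1) weight 1/110
  (X=1, Z=2, Y=1, W=0) weight 1/60
  (X=1, Z=3, Y=1, W=1) weight 1/165
  (X=2, Z=1, Y=1, W=1) weight 1/110
  (X=2, Z=2, Y=1, W=0) weight 1/60
  (X=2, Z=3, Y=1, W=1) weight 1/165
  (X=3, Z=1, Y=1, W=1) weight 1/110
  (X=3, Z=2, Y=1, W=0) weight 1/60
  … 1 more
Group by Z:
  weight(Z=1) = 3/110
  weight(Z=2) = 1/20
  weight(Z=3) = 1/55
Total weight = 3/110 + 1/20 + 1/55 = 21/220
P(Z=1 | obs) = 3/110 / 21/220 = 2/7
P(Z=2 | obs) = 1/20 / 21/220 = 11/21
P(Z=3 | obs) = 1/55 / 21/220 = 4/21

P(Z = 2 | obs) = 11/21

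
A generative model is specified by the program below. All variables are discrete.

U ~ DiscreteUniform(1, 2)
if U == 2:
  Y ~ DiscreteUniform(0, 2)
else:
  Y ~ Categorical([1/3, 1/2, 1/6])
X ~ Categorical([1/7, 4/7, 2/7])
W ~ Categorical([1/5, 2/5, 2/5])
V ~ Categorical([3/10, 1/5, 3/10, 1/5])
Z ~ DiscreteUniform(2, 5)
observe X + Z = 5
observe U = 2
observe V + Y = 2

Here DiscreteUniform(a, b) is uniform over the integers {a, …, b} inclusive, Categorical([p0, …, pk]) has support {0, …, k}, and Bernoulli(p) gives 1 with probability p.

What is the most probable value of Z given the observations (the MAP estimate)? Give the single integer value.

argmax_v P(Z = v | obs) = 4

Enumerate traces; 27 have nonzero weight after conditioning:
  (U=2, Y=0, X=0, W=0, V=2, Z=5) weight 1/2800
  (U=2, Y=0, X=0, W=1, V=2, Z=5) weight 1/1400
  (U=2, Y=0, X=0, W=2, V=2, Z=5) weight 1/1400
  (U=2, Y=0, X=1, W=0, V=2, Z=4) weight 1/700
  (U=2, Y=0, X=1, W=1, V=2, Z=4) weight 1/350
  (U=2, Y=0, X=1, W=2, V=2, Z=4) weight 1/350
  (U=2, Y=0, X=2, W=0, V=2, Z=3) weight 1/1400
  (U=2, Y=0, X=2, W=1, V=2, Z=3) weight 1/700
  … 19 more
Group by Z:
  weight(Z=3) = 1/105
  weight(Z=4) = 2/105
  weight(Z=5) = 1/210
Total weight = 1/105 + 2/105 + 1/210 = 1/30
P(Z=3 | obs) = 1/105 / 1/30 = 2/7
P(Z=4 | obs) = 2/105 / 1/30 = 4/7
P(Z=5 | obs) = 1/210 / 1/30 = 1/7
argmax = 4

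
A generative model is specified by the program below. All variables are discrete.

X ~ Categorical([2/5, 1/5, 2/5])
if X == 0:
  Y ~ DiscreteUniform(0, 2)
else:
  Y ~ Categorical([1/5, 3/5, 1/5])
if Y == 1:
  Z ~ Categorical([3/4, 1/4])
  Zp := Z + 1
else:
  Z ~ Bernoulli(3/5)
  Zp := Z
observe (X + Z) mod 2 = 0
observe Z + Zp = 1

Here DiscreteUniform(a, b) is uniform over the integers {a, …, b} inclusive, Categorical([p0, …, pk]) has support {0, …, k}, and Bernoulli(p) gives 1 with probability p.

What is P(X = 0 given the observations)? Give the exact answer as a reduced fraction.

P(X = 0 | obs) = 5/14

Enumerate traces; 2 have nonzero weight after conditioning:
  (X=0, Y=1, Z=0) weight 1/10
  (X=2, Y=1, Z=0) weight 9/50
Group by X:
  weight(X=0) = 1/10
  weight(X=2) = 9/50
Total weight = 1/10 + 9/50 = 7/25
P(X=0 | obs) = 1/10 / 7/25 = 5/14
P(X=2 | obs) = 9/50 / 7/25 = 9/14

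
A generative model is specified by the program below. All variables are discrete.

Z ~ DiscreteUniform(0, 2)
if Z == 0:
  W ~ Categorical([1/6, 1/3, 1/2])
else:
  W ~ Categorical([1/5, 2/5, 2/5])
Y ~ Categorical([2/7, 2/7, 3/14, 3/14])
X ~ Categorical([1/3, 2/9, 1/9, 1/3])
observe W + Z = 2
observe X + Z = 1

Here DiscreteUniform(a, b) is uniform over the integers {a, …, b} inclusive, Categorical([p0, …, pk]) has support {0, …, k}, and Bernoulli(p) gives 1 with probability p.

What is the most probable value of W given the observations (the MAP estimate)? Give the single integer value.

argmax_v P(W = v | obs) = 1

Enumerate traces; 8 have nonzero weight after conditioning:
  (Z=0, W=2, Y=0, X=1) weight 2/189
  (Z=0, W=2, Y=1, X=1) weight 2/189
  (Z=0, W=2, Y=2, X=1) weight 1/126
  (Z=0, W=2, Y=3, X=1) weight 1/126
  (Z=1, W=1, Y=0, X=0) weight 4/315
  (Z=1, W=1, Y=1, X=0) weight 4/315
  (Z=1, W=1, Y=2, X=0) weight 1/105
  (Z=1, W=1, Y=3, X=0) weight 1/105
Group by W:
  weight(W=1) = 2/45
  weight(W=2) = 1/27
Total weight = 2/45 + 1/27 = 11/135
P(W=1 | obs) = 2/45 / 11/135 = 6/11
P(W=2 | obs) = 1/27 / 11/135 = 5/11
argmax = 1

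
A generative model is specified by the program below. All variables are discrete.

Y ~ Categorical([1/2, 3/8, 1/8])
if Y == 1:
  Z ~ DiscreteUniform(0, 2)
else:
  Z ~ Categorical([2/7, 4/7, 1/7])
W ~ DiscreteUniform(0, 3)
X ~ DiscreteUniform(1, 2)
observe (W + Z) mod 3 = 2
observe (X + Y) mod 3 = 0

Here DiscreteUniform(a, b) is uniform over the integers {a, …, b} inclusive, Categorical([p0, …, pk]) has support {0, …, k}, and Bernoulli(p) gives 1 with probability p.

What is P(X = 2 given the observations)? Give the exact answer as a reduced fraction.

P(X = 2 | obs) = 7/9

Enumerate traces; 8 have nonzero weight after conditioning:
  (Y=1, Z=0, W=2, X=2) weight 1/64
  (Y=1, Z=1, W=1, X=2) weight 1/64
  (Y=1, Z=2, W=0, X=2) weight 1/64
  (Y=1, Z=2, W=3, X=2) weight 1/64
  (Y=2, Z=0, W=2, X=1) weight 1/224
  (Y=2, Z=1, W=1, X=1) weight 1/112
  (Y=2, Z=2, W=0, X=1) weight 1/448
  (Y=2, Z=2, W=3, X=1) weight 1/448
Group by X:
  weight(X=1) = 1/56
  weight(X=2) = 1/16
Total weight = 1/56 + 1/16 = 9/112
P(X=1 | obs) = 1/56 / 9/112 = 2/9
P(X=2 | obs) = 1/16 / 9/112 = 7/9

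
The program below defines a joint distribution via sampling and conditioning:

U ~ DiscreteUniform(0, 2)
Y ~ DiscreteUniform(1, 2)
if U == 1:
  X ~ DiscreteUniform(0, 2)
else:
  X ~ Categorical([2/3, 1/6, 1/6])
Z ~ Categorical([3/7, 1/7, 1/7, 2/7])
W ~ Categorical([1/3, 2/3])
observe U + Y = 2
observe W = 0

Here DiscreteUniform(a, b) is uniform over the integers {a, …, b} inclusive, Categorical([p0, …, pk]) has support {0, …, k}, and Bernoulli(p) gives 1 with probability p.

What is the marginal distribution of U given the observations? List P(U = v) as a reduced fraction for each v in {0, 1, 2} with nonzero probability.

P(U=0) = 1/2, P(U=1) = 1/2

Enumerate traces; 24 have nonzero weight after conditioning:
  (U=0, Y=2, X=0, Z=0, W=0) weight 1/63
  (U=0, Y=2, X=0, Z=1, W=0) weight 1/189
  (U=0, Y=2, X=0, Z=2, W=0) weight 1/189
  (U=0, Y=2, X=0, Z=3, W=0) weight 2/189
  (U=0, Y=2, X=1, Z=0, W=0) weight 1/252
  (U=0, Y=2, X=1, Z=1, W=0) weight 1/756
  (U=0, Y=2, X=1, Z=2, W=0) weight 1/756
  (U=0, Y=2, X=1, Z=3, W=0) weight 1/378
  (U=1, Y=1, X=0, Z=0, W=0) weight 1/126
  … 15 more
Group by U:
  weight(U=0) = 1/18
  weight(U=1) = 1/18
Total weight = 1/18 + 1/18 = 1/9
P(U=0 | obs) = 1/18 / 1/9 = 1/2
P(U=1 | obs) = 1/18 / 1/9 = 1/2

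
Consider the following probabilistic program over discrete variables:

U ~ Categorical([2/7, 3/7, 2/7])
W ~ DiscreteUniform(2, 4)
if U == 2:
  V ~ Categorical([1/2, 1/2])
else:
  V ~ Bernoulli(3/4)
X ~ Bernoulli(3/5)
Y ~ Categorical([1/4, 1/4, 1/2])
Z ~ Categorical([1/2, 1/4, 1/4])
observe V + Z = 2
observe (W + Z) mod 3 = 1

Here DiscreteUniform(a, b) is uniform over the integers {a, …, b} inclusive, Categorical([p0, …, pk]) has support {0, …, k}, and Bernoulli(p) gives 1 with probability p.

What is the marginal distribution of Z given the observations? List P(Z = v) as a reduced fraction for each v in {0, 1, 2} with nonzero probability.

P(Z=1) = 19/28, P(Z=2) = 9/28

Enumerate traces; 36 have nonzero weight after conditioning:
  (U=0, W=2, V=0, X=0, Y=0, Z=2) weight 1/1680
  (U=0, W=2, V=0, X=0, Y=1, Z=2) weight 1/1680
  (U=0, W=2, V=0, X=0, Y=2, Z=2) weight 1/840
  (U=0, W=2, V=0, X=1, Y=0, Z=2) weight 1/1120
  (U=0, W=2, V=0, X=1, Y=1, Z=2) weight 1/1120
  (U=0, W=2, V=0, X=1, Y=2, Z=2) weight 1/560
  (U=0, W=3, V=1, X=0, Y=0, Z=1) weight 1/560
  (U=0, W=3, V=1, X=0, Y=1, Z=1) weight 1/560
  … 28 more
Group by Z:
  weight(Z=1) = 19/336
  weight(Z=2) = 3/112
Total weight = 19/336 + 3/112 = 1/12
P(Z=1 | obs) = 19/336 / 1/12 = 19/28
P(Z=2 | obs) = 3/112 / 1/12 = 9/28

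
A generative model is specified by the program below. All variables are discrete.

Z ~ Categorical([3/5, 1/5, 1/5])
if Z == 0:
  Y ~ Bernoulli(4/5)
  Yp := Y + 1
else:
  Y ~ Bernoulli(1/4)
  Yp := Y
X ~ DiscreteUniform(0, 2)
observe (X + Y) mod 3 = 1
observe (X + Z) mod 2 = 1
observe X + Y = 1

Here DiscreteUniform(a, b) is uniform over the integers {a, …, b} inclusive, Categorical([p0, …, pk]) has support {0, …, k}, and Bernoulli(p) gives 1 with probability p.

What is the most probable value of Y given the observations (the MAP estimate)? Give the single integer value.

argmax_v P(Y = v | obs) = 0

Enumerate traces; 3 have nonzero weight after conditioning:
  (Z=0, Y=0, X=1) weight 1/25
  (Z=1, Y=1, X=0) weight 1/60
  (Z=2, Y=0, X=1) weight 1/20
Group by Y:
  weight(Y=0) = 9/100
  weight(Y=1) = 1/60
Total weight = 9/100 + 1/60 = 8/75
P(Y=0 | obs) = 9/100 / 8/75 = 27/32
P(Y=1 | obs) = 1/60 / 8/75 = 5/32
argmax = 0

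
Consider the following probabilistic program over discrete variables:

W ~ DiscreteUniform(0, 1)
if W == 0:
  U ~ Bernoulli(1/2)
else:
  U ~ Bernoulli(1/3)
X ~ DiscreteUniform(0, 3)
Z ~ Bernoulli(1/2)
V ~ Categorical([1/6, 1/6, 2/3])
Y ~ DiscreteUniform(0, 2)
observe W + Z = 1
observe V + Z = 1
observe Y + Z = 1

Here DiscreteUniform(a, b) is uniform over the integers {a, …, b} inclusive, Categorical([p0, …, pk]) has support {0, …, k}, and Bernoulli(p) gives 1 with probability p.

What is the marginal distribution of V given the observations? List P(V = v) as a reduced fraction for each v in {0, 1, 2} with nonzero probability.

P(V=0) = 1/2, P(V=1) = 1/2

Enumerate traces; 16 have nonzero weight after conditioning:
  (W=0, U=0, X=0, Z=1, V=0, Y=0) weight 1/576
  (W=0, U=0, X=1, Z=1, V=0, Y=0) weight 1/576
  (W=0, U=0, X=2, Z=1, V=0, Y=0) weight 1/576
  (W=0, U=0, X=3, Z=1, V=0, Y=0) weight 1/576
  (W=0, U=1, X=0, Z=1, V=0, Y=0) weight 1/576
  (W=0, U=1, X=1, Z=1, V=0, Y=0) weight 1/576
  (W=0, U=1, X=2, Z=1, V=0, Y=0) weight 1/576
  (W=0, U=1, X=3, Z=1, V=0, Y=0) weight 1/576
  (W=1, U=0, X=0, Z=0, V=1, Y=1) weight 1/432
  … 7 more
Group by V:
  weight(V=0) = 1/72
  weight(V=1) = 1/72
Total weight = 1/72 + 1/72 = 1/36
P(V=0 | obs) = 1/72 / 1/36 = 1/2
P(V=1 | obs) = 1/72 / 1/36 = 1/2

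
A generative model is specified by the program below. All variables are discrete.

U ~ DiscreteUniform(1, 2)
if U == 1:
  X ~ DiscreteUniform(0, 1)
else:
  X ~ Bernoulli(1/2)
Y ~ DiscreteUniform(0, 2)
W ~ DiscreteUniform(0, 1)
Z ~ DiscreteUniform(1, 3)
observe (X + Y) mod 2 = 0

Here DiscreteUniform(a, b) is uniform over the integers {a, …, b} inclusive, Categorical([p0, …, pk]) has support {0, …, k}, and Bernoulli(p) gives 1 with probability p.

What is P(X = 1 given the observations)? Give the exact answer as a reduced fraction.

Enumerate traces; 36 have nonzero weight after conditioning:
  (U=1, X=0, Y=0, W=0, Z=1) weight 1/72
  (U=1, X=0, Y=0, W=0, Z=2) weight 1/72
  (U=1, X=0, Y=0, W=0, Z=3) weight 1/72
  (U=1, X=0, Y=0, W=1, Z=1) weight 1/72
  (U=1, X=0, Y=0, W=1, Z=2) weight 1/72
  (U=1, X=0, Y=0, W=1, Z=3) weight 1/72
  (U=1, X=0, Y=2, W=0, Z=1) weight 1/72
  (U=1, X=0, Y=2, W=0, Z=2) weight 1/72
  (U=1, X=1, Y=1, W=0, Z=1) weight 1/72
  … 27 more
Group by X:
  weight(X=0) = 1/3
  weight(X=1) = 1/6
Total weight = 1/3 + 1/6 = 1/2
P(X=0 | obs) = 1/3 / 1/2 = 2/3
P(X=1 | obs) = 1/6 / 1/2 = 1/3

P(X = 1 | obs) = 1/3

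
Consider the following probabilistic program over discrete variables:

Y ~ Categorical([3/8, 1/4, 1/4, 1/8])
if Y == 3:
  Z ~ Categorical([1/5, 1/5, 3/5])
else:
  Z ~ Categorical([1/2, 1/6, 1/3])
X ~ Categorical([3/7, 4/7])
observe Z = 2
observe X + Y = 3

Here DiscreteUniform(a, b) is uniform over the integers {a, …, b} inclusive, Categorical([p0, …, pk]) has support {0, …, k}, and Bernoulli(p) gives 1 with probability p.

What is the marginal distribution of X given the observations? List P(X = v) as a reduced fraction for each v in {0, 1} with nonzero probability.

Enumerate traces; 2 have nonzero weight after conditioning:
  (Y=2, Z=2, X=1) weight 1/21
  (Y=3, Z=2, X=0) weight 9/280
Group by X:
  weight(X=0) = 9/280
  weight(X=1) = 1/21
Total weight = 9/280 + 1/21 = 67/840
P(X=0 | obs) = 9/280 / 67/840 = 27/67
P(X=1 | obs) = 1/21 / 67/840 = 40/67

P(X=0) = 27/67, P(X=1) = 40/67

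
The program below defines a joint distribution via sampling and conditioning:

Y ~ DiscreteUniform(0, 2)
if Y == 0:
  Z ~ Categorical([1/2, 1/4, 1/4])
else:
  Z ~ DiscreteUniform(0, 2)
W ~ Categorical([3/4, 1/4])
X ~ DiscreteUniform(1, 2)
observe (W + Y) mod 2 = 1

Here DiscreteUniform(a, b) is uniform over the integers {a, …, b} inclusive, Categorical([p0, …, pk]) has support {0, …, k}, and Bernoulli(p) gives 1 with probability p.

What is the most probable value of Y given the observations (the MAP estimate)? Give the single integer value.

argmax_v P(Y = v | obs) = 1

Enumerate traces; 18 have nonzero weight after conditioning:
  (Y=0, Z=0, W=1, X=1) weight 1/48
  (Y=0, Z=0, W=1, X=2) weight 1/48
  (Y=0, Z=1, W=1, X=1) weight 1/96
  (Y=0, Z=1, W=1, X=2) weight 1/96
  (Y=0, Z=2, W=1, X=1) weight 1/96
  (Y=0, Z=2, W=1, X=2) weight 1/96
  (Y=1, Z=0, W=0, X=1) weight 1/24
  (Y=1, Z=0, W=0, X=2) weight 1/24
  (Y=2, Z=0, W=1, X=1) weight 1/72
  … 9 more
Group by Y:
  weight(Y=0) = 1/12
  weight(Y=1) = 1/4
  weight(Y=2) = 1/12
Total weight = 1/12 + 1/4 + 1/12 = 5/12
P(Y=0 | obs) = 1/12 / 5/12 = 1/5
P(Y=1 | obs) = 1/4 / 5/12 = 3/5
P(Y=2 | obs) = 1/12 / 5/12 = 1/5
argmax = 1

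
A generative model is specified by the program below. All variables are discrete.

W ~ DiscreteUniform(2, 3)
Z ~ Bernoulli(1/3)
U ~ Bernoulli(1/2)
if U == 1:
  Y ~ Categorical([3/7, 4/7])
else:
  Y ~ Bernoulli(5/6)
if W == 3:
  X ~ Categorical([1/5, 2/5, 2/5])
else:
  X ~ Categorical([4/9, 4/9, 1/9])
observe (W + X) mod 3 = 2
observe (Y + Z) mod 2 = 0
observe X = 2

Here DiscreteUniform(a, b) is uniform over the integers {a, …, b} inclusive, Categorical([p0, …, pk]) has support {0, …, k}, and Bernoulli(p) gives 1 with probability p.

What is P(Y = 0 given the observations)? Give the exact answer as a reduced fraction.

Enumerate traces; 4 have nonzero weight after conditioning:
  (W=3, Z=0, U=0, Y=0, X=2) weight 1/90
  (W=3, Z=0, U=1, Y=0, X=2) weight 1/35
  (W=3, Z=1, U=0, Y=1, X=2) weight 1/36
  (W=3, Z=1, U=1, Y=1, X=2) weight 2/105
Group by Y:
  weight(Y=0) = 5/126
  weight(Y=1) = 59/1260
Total weight = 5/126 + 59/1260 = 109/1260
P(Y=0 | obs) = 5/126 / 109/1260 = 50/109
P(Y=1 | obs) = 59/1260 / 109/1260 = 59/109

P(Y = 0 | obs) = 50/109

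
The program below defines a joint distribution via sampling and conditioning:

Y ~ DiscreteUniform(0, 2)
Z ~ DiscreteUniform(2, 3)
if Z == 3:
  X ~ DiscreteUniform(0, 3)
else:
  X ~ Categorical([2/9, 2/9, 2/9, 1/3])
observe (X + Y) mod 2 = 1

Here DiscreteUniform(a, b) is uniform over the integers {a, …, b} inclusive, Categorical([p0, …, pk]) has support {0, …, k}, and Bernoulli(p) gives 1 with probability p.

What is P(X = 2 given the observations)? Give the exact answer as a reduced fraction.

Enumerate traces; 12 have nonzero weight after conditioning:
  (Y=0, Z=2, X=1) weight 1/27
  (Y=0, Z=2, X=3) weight 1/18
  (Y=0, Z=3, X=1) weight 1/24
  (Y=0, Z=3, X=3) weight 1/24
  (Y=1, Z=2, X=0) weight 1/27
  (Y=1, Z=2, X=2) weight 1/27
  (Y=1, Z=3, X=0) weight 1/24
  (Y=1, Z=3, X=2) weight 1/24
  … 4 more
Group by X:
  weight(X=0) = 17/216
  weight(X=1) = 17/108
  weight(X=2) = 17/216
  weight(X=3) = 7/36
Total weight = 17/216 + 17/108 + 17/216 + 7/36 = 55/108
P(X=0 | obs) = 17/216 / 55/108 = 17/110
P(X=1 | obs) = 17/108 / 55/108 = 17/55
P(X=2 | obs) = 17/216 / 55/108 = 17/110
P(X=3 | obs) = 7/36 / 55/108 = 21/55

P(X = 2 | obs) = 17/110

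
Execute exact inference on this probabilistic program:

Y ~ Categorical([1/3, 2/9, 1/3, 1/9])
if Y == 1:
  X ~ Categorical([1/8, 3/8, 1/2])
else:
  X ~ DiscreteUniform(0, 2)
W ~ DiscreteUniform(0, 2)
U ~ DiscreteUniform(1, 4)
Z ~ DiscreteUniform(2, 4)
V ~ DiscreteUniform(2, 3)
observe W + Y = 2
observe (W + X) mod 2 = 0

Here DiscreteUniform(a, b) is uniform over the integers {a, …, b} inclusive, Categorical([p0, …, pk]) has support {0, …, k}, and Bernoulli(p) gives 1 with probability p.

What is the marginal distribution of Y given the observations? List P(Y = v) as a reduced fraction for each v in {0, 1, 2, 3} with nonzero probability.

P(Y=0) = 8/19, P(Y=1) = 3/19, P(Y=2) = 8/19

Enumerate traces; 120 have nonzero weight after conditioning:
  (Y=0, X=0, W=2, U=1, Z=2, V=2) weight 1/648
  (Y=0, X=0, W=2, U=1, Z=2, V=3) weight 1/648
  (Y=0, X=0, W=2, U=1, Z=3, V=2) weight 1/648
  (Y=0, X=0, W=2, U=1, Z=3, V=3) weight 1/648
  (Y=0, X=0, W=2, U=1, Z=4, V=2) weight 1/648
  (Y=0, X=0, W=2, U=1, Z=4, V=3) weight 1/648
  (Y=0, X=0, W=2, U=2, Z=2, V=2) weight 1/648
  (Y=0, X=0, W=2, U=2, Z=2, V=3) weight 1/648
  (Y=1, X=1, W=1, U=1, Z=2, V=2) weight 1/864
  (Y=2, X=0, W=0, U=1, Z=2, V=2) weight 1/648
  … 110 more
Group by Y:
  weight(Y=0) = 2/27
  weight(Y=1) = 1/36
  weight(Y=2) = 2/27
Total weight = 2/27 + 1/36 + 2/27 = 19/108
P(Y=0 | obs) = 2/27 / 19/108 = 8/19
P(Y=1 | obs) = 1/36 / 19/108 = 3/19
P(Y=2 | obs) = 2/27 / 19/108 = 8/19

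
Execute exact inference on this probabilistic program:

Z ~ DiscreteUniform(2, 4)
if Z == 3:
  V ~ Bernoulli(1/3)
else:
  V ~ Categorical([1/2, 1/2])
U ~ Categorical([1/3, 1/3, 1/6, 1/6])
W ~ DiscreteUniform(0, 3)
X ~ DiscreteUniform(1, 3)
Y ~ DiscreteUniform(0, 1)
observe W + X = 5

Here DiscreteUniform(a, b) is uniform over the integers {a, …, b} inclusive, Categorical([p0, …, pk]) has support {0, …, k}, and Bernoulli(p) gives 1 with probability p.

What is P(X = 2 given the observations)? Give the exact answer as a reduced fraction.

Enumerate traces; 96 have nonzero weight after conditioning:
  (Z=2, V=0, U=0, W=2, X=3, Y=0) weight 1/432
  (Z=2, V=0, U=0, W=2, X=3, Y=1) weight 1/432
  (Z=2, V=0, U=0, W=3, X=2, Y=0) weight 1/432
  (Z=2, V=0, U=0, W=3, X=2, Y=1) weight 1/432
  (Z=2, V=0, U=1, W=2, X=3, Y=0) weight 1/432
  (Z=2, V=0, U=1, W=2, X=3, Y=1) weight 1/432
  (Z=2, V=0, U=1, W=3, X=2, Y=0) weight 1/432
  (Z=2, V=0, U=1, W=3, X=2, Y=1) weight 1/432
  … 88 more
Group by X:
  weight(X=2) = 1/12
  weight(X=3) = 1/12
Total weight = 1/12 + 1/12 = 1/6
P(X=2 | obs) = 1/12 / 1/6 = 1/2
P(X=3 | obs) = 1/12 / 1/6 = 1/2

P(X = 2 | obs) = 1/2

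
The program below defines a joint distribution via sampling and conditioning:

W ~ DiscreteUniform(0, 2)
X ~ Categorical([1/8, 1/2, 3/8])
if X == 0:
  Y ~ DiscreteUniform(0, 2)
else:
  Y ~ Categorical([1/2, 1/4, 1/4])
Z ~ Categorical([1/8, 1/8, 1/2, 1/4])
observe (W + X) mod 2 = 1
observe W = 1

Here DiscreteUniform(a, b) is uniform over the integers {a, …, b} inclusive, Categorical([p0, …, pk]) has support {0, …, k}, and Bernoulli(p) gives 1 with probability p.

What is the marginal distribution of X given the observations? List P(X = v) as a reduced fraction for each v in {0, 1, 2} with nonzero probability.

Enumerate traces; 24 have nonzero weight after conditioning:
  (W=1, X=0, Y=0, Z=0) weight 1/576
  (W=1, X=0, Y=0, Z=1) weight 1/576
  (W=1, X=0, Y=0, Z=2) weight 1/144
  (W=1, X=0, Y=0, Z=3) weight 1/288
  (W=1, X=0, Y=1, Z=0) weight 1/576
  (W=1, X=0, Y=1, Z=1) weight 1/576
  (W=1, X=0, Y=1, Z=2) weight 1/144
  (W=1, X=0, Y=1, Z=3) weight 1/288
  (W=1, X=2, Y=0, Z=0) weight 1/128
  … 15 more
Group by X:
  weight(X=0) = 1/24
  weight(X=2) = 1/8
Total weight = 1/24 + 1/8 = 1/6
P(X=0 | obs) = 1/24 / 1/6 = 1/4
P(X=2 | obs) = 1/8 / 1/6 = 3/4

P(X=0) = 1/4, P(X=2) = 3/4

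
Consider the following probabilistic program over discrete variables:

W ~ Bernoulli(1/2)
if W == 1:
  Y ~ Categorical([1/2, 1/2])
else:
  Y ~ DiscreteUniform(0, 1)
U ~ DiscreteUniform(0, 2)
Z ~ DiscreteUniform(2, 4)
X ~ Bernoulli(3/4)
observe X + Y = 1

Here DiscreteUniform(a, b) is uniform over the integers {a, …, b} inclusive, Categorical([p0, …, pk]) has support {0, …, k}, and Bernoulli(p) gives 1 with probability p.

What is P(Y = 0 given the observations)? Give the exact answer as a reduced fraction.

Enumerate traces; 36 have nonzero weight after conditioning:
  (W=0, Y=0, U=0, Z=2, X=1) weight 1/48
  (W=0, Y=0, U=0, Z=3, X=1) weight 1/48
  (W=0, Y=0, U=0, Z=4, X=1) weight 1/48
  (W=0, Y=0, U=1, Z=2, X=1) weight 1/48
  (W=0, Y=0, U=1, Z=3, X=1) weight 1/48
  (W=0, Y=0, U=1, Z=4, X=1) weight 1/48
  (W=0, Y=0, U=2, Z=2, X=1) weight 1/48
  (W=0, Y=0, U=2, Z=3, X=1) weight 1/48
  (W=0, Y=1, U=0, Z=2, X=0) weight 1/144
  … 27 more
Group by Y:
  weight(Y=0) = 3/8
  weight(Y=1) = 1/8
Total weight = 3/8 + 1/8 = 1/2
P(Y=0 | obs) = 3/8 / 1/2 = 3/4
P(Y=1 | obs) = 1/8 / 1/2 = 1/4

P(Y = 0 | obs) = 3/4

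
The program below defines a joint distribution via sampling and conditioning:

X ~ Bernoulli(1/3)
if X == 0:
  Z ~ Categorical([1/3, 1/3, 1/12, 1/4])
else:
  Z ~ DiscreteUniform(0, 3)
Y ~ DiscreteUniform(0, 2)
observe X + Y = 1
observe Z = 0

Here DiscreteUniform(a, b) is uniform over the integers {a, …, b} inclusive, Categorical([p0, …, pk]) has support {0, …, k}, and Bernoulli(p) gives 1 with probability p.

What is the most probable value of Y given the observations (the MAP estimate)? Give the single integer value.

argmax_v P(Y = v | obs) = 1

Enumerate traces; 2 have nonzero weight after conditioning:
  (X=0, Z=0, Y=1) weight 2/27
  (X=1, Z=0, Y=0) weight 1/36
Group by Y:
  weight(Y=0) = 1/36
  weight(Y=1) = 2/27
Total weight = 1/36 + 2/27 = 11/108
P(Y=0 | obs) = 1/36 / 11/108 = 3/11
P(Y=1 | obs) = 2/27 / 11/108 = 8/11
argmax = 1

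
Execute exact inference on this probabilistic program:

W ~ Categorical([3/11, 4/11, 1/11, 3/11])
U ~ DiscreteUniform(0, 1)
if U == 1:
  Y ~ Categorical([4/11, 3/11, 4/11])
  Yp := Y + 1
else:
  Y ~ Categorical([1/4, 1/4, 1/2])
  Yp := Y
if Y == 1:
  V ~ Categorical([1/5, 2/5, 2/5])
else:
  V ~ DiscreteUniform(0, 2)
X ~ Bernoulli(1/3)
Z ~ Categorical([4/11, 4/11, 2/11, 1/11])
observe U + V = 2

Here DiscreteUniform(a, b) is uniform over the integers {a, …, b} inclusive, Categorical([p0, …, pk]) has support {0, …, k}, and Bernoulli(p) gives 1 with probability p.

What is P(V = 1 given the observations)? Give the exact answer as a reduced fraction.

P(V = 1 | obs) = 232/463

Enumerate traces; 192 have nonzero weight after conditioning:
  (W=0, U=0, Y=0, V=2, X=0, Z=0) weight 1/363
  (W=0, U=0, Y=0, V=2, X=0, Z=1) weight 1/363
  (W=0, U=0, Y=0, V=2, X=0, Z=2) weight 1/726
  (W=0, U=0, Y=0, V=2, X=0, Z=3) weight 1/1452
  (W=0, U=0, Y=0, V=2, X=1, Z=0) weight 1/726
  (W=0, U=0, Y=0, V=2, X=1, Z=1) weight 1/726
  (W=0, U=0, Y=0, V=2, X=1, Z=2) weight 1/1452
  (W=0, U=0, Y=0, V=2, X=1, Z=3) weight 1/2904
  (W=0, U=1, Y=0, V=1, X=0, Z=0) weight 16/3993
  … 183 more
Group by V:
  weight(V=1) = 29/165
  weight(V=2) = 7/40
Total weight = 29/165 + 7/40 = 463/1320
P(V=1 | obs) = 29/165 / 463/1320 = 232/463
P(V=2 | obs) = 7/40 / 463/1320 = 231/463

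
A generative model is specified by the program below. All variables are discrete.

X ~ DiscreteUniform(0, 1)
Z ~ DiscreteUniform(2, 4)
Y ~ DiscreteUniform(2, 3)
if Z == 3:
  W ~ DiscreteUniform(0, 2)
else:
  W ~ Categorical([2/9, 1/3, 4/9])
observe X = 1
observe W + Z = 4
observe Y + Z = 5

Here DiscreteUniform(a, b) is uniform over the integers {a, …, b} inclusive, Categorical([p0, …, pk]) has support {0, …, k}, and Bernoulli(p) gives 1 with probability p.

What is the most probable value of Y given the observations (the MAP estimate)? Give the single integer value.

argmax_v P(Y = v | obs) = 3

Enumerate traces; 2 have nonzero weight after conditioning:
  (X=1, Z=2, Y=3, W=2) weight 1/27
  (X=1, Z=3, Y=2, W=1) weight 1/36
Group by Y:
  weight(Y=2) = 1/36
  weight(Y=3) = 1/27
Total weight = 1/36 + 1/27 = 7/108
P(Y=2 | obs) = 1/36 / 7/108 = 3/7
P(Y=3 | obs) = 1/27 / 7/108 = 4/7
argmax = 3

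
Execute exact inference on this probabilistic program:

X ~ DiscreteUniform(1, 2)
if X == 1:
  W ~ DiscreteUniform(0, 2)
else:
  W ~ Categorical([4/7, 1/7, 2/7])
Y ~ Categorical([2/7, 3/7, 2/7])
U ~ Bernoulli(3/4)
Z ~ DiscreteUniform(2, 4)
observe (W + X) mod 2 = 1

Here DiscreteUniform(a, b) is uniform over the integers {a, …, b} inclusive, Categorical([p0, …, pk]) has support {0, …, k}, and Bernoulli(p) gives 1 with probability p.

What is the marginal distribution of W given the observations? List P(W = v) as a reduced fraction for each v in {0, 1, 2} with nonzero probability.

Enumerate traces; 54 have nonzero weight after conditioning:
  (X=1, W=0, Y=0, U=0, Z=2) weight 1/252
  (X=1, W=0, Y=0, U=0, Z=3) weight 1/252
  (X=1, W=0, Y=0, U=0, Z=4) weight 1/252
  (X=1, W=0, Y=0, U=1, Z=2) weight 1/84
  (X=1, W=0, Y=0, U=1, Z=3) weight 1/84
  (X=1, W=0, Y=0, U=1, Z=4) weight 1/84
  (X=1, W=0, Y=1, U=0, Z=2) weight 1/168
  (X=1, W=0, Y=1, U=0, Z=3) weight 1/168
  (X=1, W=2, Y=0, U=0, Z=2) weight 1/252
  (X=2, W=1, Y=0, U=0, Z=2) weight 1/588
  … 44 more
Group by W:
  weight(W=0) = 1/6
  weight(W=1) = 1/14
  weight(W=2) = 1/6
Total weight = 1/6 + 1/14 + 1/6 = 17/42
P(W=0 | obs) = 1/6 / 17/42 = 7/17
P(W=1 | obs) = 1/14 / 17/42 = 3/17
P(W=2 | obs) = 1/6 / 17/42 = 7/17

P(W=0) = 7/17, P(W=1) = 3/17, P(W=2) = 7/17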